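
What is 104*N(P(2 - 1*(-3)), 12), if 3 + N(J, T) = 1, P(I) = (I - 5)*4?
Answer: -208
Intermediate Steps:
P(I) = -20 + 4*I (P(I) = (-5 + I)*4 = -20 + 4*I)
N(J, T) = -2 (N(J, T) = -3 + 1 = -2)
104*N(P(2 - 1*(-3)), 12) = 104*(-2) = -208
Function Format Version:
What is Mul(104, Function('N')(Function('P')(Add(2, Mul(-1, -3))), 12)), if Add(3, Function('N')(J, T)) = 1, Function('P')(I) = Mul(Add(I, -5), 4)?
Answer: -208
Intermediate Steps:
Function('P')(I) = Add(-20, Mul(4, I)) (Function('P')(I) = Mul(Add(-5, I), 4) = Add(-20, Mul(4, I)))
Function('N')(J, T) = -2 (Function('N')(J, T) = Add(-3, 1) = -2)
Mul(104, Function('N')(Function('P')(Add(2, Mul(-1, -3))), 12)) = Mul(104, -2) = -208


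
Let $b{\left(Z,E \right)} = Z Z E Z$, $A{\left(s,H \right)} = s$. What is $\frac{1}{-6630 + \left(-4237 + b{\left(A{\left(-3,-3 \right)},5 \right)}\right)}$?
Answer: $- \frac{1}{11002} \approx -9.0893 \cdot 10^{-5}$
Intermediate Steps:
$b{\left(Z,E \right)} = E Z^{3}$ ($b{\left(Z,E \right)} = Z^{2} E Z = E Z^{2} Z = E Z^{3}$)
$\frac{1}{-6630 + \left(-4237 + b{\left(A{\left(-3,-3 \right)},5 \right)}\right)} = \frac{1}{-6630 - \left(4237 - 5 \left(-3\right)^{3}\right)} = \frac{1}{-6630 + \left(-4237 + 5 \left(-27\right)\right)} = \frac{1}{-6630 - 4372} = \frac{1}{-11002} = - \frac{1}{11002}$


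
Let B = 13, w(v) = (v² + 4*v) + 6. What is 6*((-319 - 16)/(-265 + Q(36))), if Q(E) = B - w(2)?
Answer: 67/9 ≈ 7.4444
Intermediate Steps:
w(v) = 6 + v² + 4*v
Q(E) = -5 (Q(E) = 13 - (6 + 2² + 4*2) = 13 - (6 + 4 + 8) = 13 - 1*18 = 13 - 18 = -5)
6*((-319 - 16)/(-265 + Q(36))) = 6*((-319 - 16)/(-265 - 5)) = 6*(-335/(-270)) = 6*(-335*(-1/270)) = 6*(67/54) = 67/9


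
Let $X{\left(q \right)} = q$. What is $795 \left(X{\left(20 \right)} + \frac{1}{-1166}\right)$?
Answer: $\frac{349785}{22} \approx 15899.0$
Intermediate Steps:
$795 \left(X{\left(20 \right)} + \frac{1}{-1166}\right) = 795 \left(20 + \frac{1}{-1166}\right) = 795 \left(20 - \frac{1}{1166}\right) = 795 \cdot \frac{23319}{1166} = \frac{349785}{22}$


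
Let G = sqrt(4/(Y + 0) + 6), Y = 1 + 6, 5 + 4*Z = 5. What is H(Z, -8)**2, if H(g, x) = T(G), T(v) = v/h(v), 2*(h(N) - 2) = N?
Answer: 1288/(28 + sqrt(322))**2 ≈ 0.61017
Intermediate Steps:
Z = 0 (Z = -5/4 + (1/4)*5 = -5/4 + 5/4 = 0)
Y = 7
h(N) = 2 + N/2
G = sqrt(322)/7 (G = sqrt(4/(7 + 0) + 6) = sqrt(4/7 + 6) = sqrt(46/7) = sqrt(322)/7 ≈ 2.5635)
T(v) = v/(2 + v/2)
H(g, x) = 2*sqrt(322)/(7*(4 + sqrt(322)/7)) (H(g, x) = 2*(sqrt(322)/7)/(4 + sqrt(322)/7) = 2*sqrt(322)/(7*(4 + sqrt(322)/7)))
H(Z, -8)**2 = (-46/33 + 4*sqrt(322)/33)**2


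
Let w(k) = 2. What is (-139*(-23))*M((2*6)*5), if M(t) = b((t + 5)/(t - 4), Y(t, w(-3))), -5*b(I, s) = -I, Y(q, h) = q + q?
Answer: 41561/56 ≈ 742.16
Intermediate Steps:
Y(q, h) = 2*q
b(I, s) = I/5 (b(I, s) = -(-1)*I/5 = I/5)
M(t) = (5 + t)/(5*(-4 + t)) (M(t) = ((t + 5)/(t - 4))/5 = ((5 + t)/(-4 + t))/5 = (5 + t)/(5*(-4 + t)))
(-139*(-23))*M((2*6)*5) = (-139*(-23))*((5 + (2*6)*5)/(5*(-4 + (2*6)*5))) = 3197*((5 + 12*5)/(5*(-4 + 12*5))) = 3197*((5 + 60)/(5*(-4 + 60))) = 3197*((⅕)*65/56) = 3197*((⅕)*(1/56)*65) = 3197*(13/56) = 41561/56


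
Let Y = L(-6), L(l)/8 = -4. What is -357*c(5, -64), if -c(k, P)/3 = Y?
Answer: -34272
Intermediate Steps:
L(l) = -32 (L(l) = 8*(-4) = -32)
Y = -32
c(k, P) = 96 (c(k, P) = -3*(-32) = 96)
-357*c(5, -64) = -357*96 = -34272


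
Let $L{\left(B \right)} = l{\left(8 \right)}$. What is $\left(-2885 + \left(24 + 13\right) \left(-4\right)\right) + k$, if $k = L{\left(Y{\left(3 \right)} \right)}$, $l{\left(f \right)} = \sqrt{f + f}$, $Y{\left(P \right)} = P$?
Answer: $-3029$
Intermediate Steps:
$l{\left(f \right)} = \sqrt{2} \sqrt{f}$ ($l{\left(f \right)} = \sqrt{2 f} = \sqrt{2} \sqrt{f}$)
$L{\left(B \right)} = 4$ ($L{\left(B \right)} = \sqrt{2} \sqrt{8} = \sqrt{2} \cdot 2 \sqrt{2} = 4$)
$k = 4$
$\left(-2885 + \left(24 + 13\right) \left(-4\right)\right) + k = \left(-2885 + \left(24 + 13\right) \left(-4\right)\right) + 4 = \left(-2885 + 37 \left(-4\right)\right) + 4 = \left(-2885 - 148\right) + 4 = -3033 + 4 = -3029$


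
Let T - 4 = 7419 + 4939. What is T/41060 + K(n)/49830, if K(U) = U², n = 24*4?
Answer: 16573457/34100330 ≈ 0.48602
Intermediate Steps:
T = 12362 (T = 4 + (7419 + 4939) = 4 + 12358 = 12362)
n = 96
T/41060 + K(n)/49830 = 12362/41060 + 96²/49830 = 12362*(1/41060) + 9216*(1/49830) = 6181/20530 + 1536/8305 = 16573457/34100330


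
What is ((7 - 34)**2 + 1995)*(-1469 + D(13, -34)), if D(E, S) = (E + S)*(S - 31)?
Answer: -283296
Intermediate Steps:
D(E, S) = (-31 + S)*(E + S) (D(E, S) = (E + S)*(-31 + S) = (-31 + S)*(E + S))
((7 - 34)**2 + 1995)*(-1469 + D(13, -34)) = ((7 - 34)**2 + 1995)*(-1469 + ((-34)**2 - 31*13 - 31*(-34) + 13*(-34))) = ((-27)**2 + 1995)*(-1469 + (1156 - 403 + 1054 - 442)) = (729 + 1995)*(-1469 + 1365) = 2724*(-104) = -283296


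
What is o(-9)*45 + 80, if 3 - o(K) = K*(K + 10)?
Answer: 620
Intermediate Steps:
o(K) = 3 - K*(10 + K) (o(K) = 3 - K*(K + 10) = 3 - K*(10 + K))
o(-9)*45 + 80 = (3 - 1*(-9)² - 10*(-9))*45 + 80 = (3 - 1*81 + 90)*45 + 80 = (3 - 81 + 90)*45 + 80 = 12*45 + 80 = 540 + 80 = 620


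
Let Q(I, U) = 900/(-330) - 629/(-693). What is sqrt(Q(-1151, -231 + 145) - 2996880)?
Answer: I*sqrt(159916610777)/231 ≈ 1731.2*I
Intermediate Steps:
Q(I, U) = -1261/693 (Q(I, U) = 900*(-1/330) - 629*(-1/693) = -30/11 + 629/693 = -1261/693)
sqrt(Q(-1151, -231 + 145) - 2996880) = sqrt(-1261/693 - 2996880) = sqrt(-2076839101/693) = I*sqrt(159916610777)/231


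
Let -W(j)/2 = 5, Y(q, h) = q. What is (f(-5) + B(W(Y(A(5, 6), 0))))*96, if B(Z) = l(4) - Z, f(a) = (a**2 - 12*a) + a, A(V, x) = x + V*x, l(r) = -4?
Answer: 8256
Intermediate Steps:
W(j) = -10 (W(j) = -2*5 = -10)
f(a) = a**2 - 11*a
B(Z) = -4 - Z
(f(-5) + B(W(Y(A(5, 6), 0))))*96 = (-5*(-11 - 5) + (-4 - 1*(-10)))*96 = (-5*(-16) + (-4 + 10))*96 = (80 + 6)*96 = 86*96 = 8256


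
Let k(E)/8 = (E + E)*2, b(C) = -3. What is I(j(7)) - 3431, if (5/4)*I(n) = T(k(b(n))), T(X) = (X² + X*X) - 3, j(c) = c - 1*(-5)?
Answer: 56561/5 ≈ 11312.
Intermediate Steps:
j(c) = 5 + c (j(c) = c + 5 = 5 + c)
k(E) = 32*E (k(E) = 8*((E + E)*2) = 8*((2*E)*2) = 8*(4*E) = 32*E)
T(X) = -3 + 2*X² (T(X) = (X² + X²) - 3 = 2*X² - 3 = -3 + 2*X²)
I(n) = 73716/5 (I(n) = 4*(-3 + 2*(32*(-3))²)/5 = 4*(-3 + 2*(-96)²)/5 = 4*(-3 + 2*9216)/5 = 4*(-3 + 18432)/5 = (⅘)*18429 = 73716/5)
I(j(7)) - 3431 = 73716/5 - 3431 = 56561/5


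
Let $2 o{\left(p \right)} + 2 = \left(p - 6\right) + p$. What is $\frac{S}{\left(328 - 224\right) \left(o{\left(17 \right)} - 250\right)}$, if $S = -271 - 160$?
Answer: $\frac{431}{24648} \approx 0.017486$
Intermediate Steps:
$o{\left(p \right)} = -4 + p$ ($o{\left(p \right)} = -1 + \frac{\left(p - 6\right) + p}{2} = -1 + \frac{\left(-6 + p\right) + p}{2} = -1 + \frac{-6 + 2 p}{2} = -1 + \left(-3 + p\right) = -4 + p$)
$S = -431$
$\frac{S}{\left(328 - 224\right) \left(o{\left(17 \right)} - 250\right)} = - \frac{431}{\left(328 - 224\right) \left(\left(-4 + 17\right) - 250\right)} = - \frac{431}{104 \left(13 - 250\right)} = - \frac{431}{104 \left(-237\right)} = - \frac{431}{-24648} = \left(-431\right) \left(- \frac{1}{24648}\right) = \frac{431}{24648}$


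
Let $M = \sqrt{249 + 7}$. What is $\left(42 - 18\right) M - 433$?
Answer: $-49$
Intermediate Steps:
$M = 16$ ($M = \sqrt{256} = 16$)
$\left(42 - 18\right) M - 433 = \left(42 - 18\right) 16 - 433 = 24 \cdot 16 - 433 = 384 - 433 = -49$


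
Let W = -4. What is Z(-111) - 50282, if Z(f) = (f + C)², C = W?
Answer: -37057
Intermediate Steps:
C = -4
Z(f) = (-4 + f)² (Z(f) = (f - 4)² = (-4 + f)²)
Z(-111) - 50282 = (-4 - 111)² - 50282 = (-115)² - 50282 = 13225 - 50282 = -37057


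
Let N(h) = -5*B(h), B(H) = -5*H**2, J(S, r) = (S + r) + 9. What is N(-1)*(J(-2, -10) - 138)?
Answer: -3525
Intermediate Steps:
J(S, r) = 9 + S + r
N(h) = 25*h**2 (N(h) = -(-25)*h**2 = 25*h**2)
N(-1)*(J(-2, -10) - 138) = (25*(-1)**2)*((9 - 2 - 10) - 138) = (25*1)*(-3 - 138) = 25*(-141) = -3525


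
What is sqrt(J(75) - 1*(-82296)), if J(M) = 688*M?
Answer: 2*sqrt(33474) ≈ 365.92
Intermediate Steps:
sqrt(J(75) - 1*(-82296)) = sqrt(688*75 - 1*(-82296)) = sqrt(51600 + 82296) = sqrt(133896) = 2*sqrt(33474)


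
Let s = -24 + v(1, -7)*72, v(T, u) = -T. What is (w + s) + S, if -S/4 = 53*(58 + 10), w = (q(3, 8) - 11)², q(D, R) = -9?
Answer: -14112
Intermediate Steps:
s = -96 (s = -24 - 1*1*72 = -24 - 1*72 = -24 - 72 = -96)
w = 400 (w = (-9 - 11)² = (-20)² = 400)
S = -14416 (S = -212*(58 + 10) = -212*68 = -4*3604 = -14416)
(w + s) + S = (400 - 96) - 14416 = 304 - 14416 = -14112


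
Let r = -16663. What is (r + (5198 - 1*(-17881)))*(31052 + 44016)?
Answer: 481636288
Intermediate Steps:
(r + (5198 - 1*(-17881)))*(31052 + 44016) = (-16663 + (5198 - 1*(-17881)))*(31052 + 44016) = (-16663 + (5198 + 17881))*75068 = (-16663 + 23079)*75068 = 6416*75068 = 481636288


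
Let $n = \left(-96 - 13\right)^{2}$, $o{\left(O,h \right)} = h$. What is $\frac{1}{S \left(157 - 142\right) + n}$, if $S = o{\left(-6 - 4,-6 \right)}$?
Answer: $\frac{1}{11791} \approx 8.481 \cdot 10^{-5}$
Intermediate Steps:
$S = -6$
$n = 11881$ ($n = \left(-109\right)^{2} = 11881$)
$\frac{1}{S \left(157 - 142\right) + n} = \frac{1}{- 6 \left(157 - 142\right) + 11881} = \frac{1}{\left(-6\right) 15 + 11881} = \frac{1}{-90 + 11881} = \frac{1}{11791}$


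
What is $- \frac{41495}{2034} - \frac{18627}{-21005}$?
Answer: $- \frac{833715157}{42724170} \approx -19.514$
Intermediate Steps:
$- \frac{41495}{2034} - \frac{18627}{-21005} = \left(-41495\right) \frac{1}{2034} - - \frac{18627}{21005} = - \frac{41495}{2034} + \frac{18627}{21005} = - \frac{833715157}{42724170}$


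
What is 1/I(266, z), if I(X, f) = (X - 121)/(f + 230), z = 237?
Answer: 467/145 ≈ 3.2207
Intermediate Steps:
I(X, f) = (-121 + X)/(230 + f)
1/I(266, z) = 1/((-121 + 266)/(230 + 237)) = 1/(145/467) = 467/145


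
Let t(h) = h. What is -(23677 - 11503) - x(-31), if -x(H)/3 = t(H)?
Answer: -12267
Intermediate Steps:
x(H) = -3*H
-(23677 - 11503) - x(-31) = -(23677 - 11503) - (-3)*(-31) = -1*12174 - 1*93 = -12174 - 93 = -12267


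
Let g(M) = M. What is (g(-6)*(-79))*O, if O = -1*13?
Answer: -6162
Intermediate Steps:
O = -13
(g(-6)*(-79))*O = -6*(-79)*(-13) = 474*(-13) = -6162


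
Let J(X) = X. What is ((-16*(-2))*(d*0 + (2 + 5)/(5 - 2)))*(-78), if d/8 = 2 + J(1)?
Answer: -5824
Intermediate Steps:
d = 24 (d = 8*(2 + 1) = 8*3 = 24)
((-16*(-2))*(d*0 + (2 + 5)/(5 - 2)))*(-78) = ((-16*(-2))*(24*0 + (2 + 5)/(5 - 2)))*(-78) = (32*(0 + 7/3))*(-78) = (32*(7/3))*(-78) = (224/3)*(-78) = -5824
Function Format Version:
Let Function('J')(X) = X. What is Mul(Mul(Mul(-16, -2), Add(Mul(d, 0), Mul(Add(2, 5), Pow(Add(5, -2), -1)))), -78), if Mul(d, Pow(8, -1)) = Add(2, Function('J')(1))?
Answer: -5824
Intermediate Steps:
d = 24 (d = Mul(8, Add(2, 1)) = Mul(8, 3) = 24)
Mul(Mul(Mul(-16, -2), Add(Mul(d, 0), Mul(Add(2, 5), Pow(Add(5, -2), -1)))), -78) = Mul(Mul(Mul(-16, -2), Add(Mul(24, 0), Mul(Add(2, 5), Pow(Add(5, -2), -1)))), -78) = Mul(Mul(32, Add(0, Mul(7, Pow(3, -1)))), -78) = Mul(Mul(32, Add(0, Mul(7, Rational(1, 3)))), -78) = Mul(Mul(32, Add(0, Rational(7, 3))), -78) = Mul(Mul(32, Rational(7, 3)), -78) = Mul(Rational(224, 3), -78) = -5824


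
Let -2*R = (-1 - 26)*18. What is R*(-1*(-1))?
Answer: 243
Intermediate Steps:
R = 243 (R = -(-1 - 26)*18/2 = -(-27)*18/2 = -½*(-486) = 243)
R*(-1*(-1)) = 243*(-1*(-1)) = 243*1 = 243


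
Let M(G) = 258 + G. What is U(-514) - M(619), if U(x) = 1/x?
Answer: -450779/514 ≈ -877.00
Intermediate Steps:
U(-514) - M(619) = 1/(-514) - (258 + 619) = -1/514 - 1*877 = -1/514 - 877 = -450779/514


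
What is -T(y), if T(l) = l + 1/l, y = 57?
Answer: -3250/57 ≈ -57.018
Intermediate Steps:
-T(y) = -(57 + 1/57) = -1*3250/57 = -3250/57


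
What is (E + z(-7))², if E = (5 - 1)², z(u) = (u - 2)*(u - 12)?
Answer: 34969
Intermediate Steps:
z(u) = (-12 + u)*(-2 + u) (z(u) = (-2 + u)*(-12 + u) = (-12 + u)*(-2 + u))
E = 16 (E = 4² = 16)
(E + z(-7))² = (16 + (24 + (-7)² - 14*(-7)))² = (16 + (24 + 49 + 98))² = (16 + 171)² = 187² = 34969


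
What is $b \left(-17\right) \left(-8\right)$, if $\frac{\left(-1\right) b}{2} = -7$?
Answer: $1904$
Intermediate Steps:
$b = 14$ ($b = \left(-2\right) \left(-7\right) = 14$)
$b \left(-17\right) \left(-8\right) = 14 \left(-17\right) \left(-8\right) = \left(-238\right) \left(-8\right) = 1904$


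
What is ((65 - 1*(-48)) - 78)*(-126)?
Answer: -4410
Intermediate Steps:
((65 - 1*(-48)) - 78)*(-126) = ((65 + 48) - 78)*(-126) = (113 - 78)*(-126) = 35*(-126) = -4410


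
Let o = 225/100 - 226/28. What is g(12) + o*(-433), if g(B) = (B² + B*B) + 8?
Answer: 78867/28 ≈ 2816.7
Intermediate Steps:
o = -163/28 (o = 225*(1/100) - 226*1/28 = 9/4 - 113/14 = -163/28 ≈ -5.8214)
g(B) = 8 + 2*B² (g(B) = (B² + B²) + 8 = 2*B² + 8 = 8 + 2*B²)
g(12) + o*(-433) = (8 + 2*12²) - 163/28*(-433) = (8 + 2*144) + 70579/28 = (8 + 288) + 70579/28 = 296 + 70579/28 = 78867/28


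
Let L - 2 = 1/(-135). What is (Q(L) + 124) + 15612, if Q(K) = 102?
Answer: 15838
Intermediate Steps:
L = 269/135 (L = 2 + 1/(-135) = 2 - 1/135 = 269/135 ≈ 1.9926)
(Q(L) + 124) + 15612 = (102 + 124) + 15612 = 226 + 15612 = 15838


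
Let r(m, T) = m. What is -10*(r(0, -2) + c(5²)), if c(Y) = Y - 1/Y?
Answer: -1248/5 ≈ -249.60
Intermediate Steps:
-10*(r(0, -2) + c(5²)) = -10*(0 + (5² - 1/(5²))) = -10*(0 + (25 - 1/25)) = -10*(0 + 624/25) = -10*624/25 = -1248/5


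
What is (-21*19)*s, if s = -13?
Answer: 5187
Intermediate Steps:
(-21*19)*s = -21*19*(-13) = -399*(-13) = 5187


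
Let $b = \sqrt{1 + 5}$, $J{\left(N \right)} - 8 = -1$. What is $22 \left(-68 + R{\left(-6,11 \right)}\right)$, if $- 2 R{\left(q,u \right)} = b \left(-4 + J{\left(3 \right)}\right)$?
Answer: $-1496 - 33 \sqrt{6} \approx -1576.8$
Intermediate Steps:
$J{\left(N \right)} = 7$ ($J{\left(N \right)} = 8 - 1 = 7$)
$b = \sqrt{6} \approx 2.4495$
$R{\left(q,u \right)} = - \frac{3 \sqrt{6}}{2}$ ($R{\left(q,u \right)} = - \frac{\sqrt{6} \left(-4 + 7\right)}{2} = - \frac{\sqrt{6} \cdot 3}{2} = - \frac{3 \sqrt{6}}{2}$)
$22 \left(-68 + R{\left(-6,11 \right)}\right) = 22 \left(-68 - \frac{3 \sqrt{6}}{2}\right) = -1496 - 33 \sqrt{6}$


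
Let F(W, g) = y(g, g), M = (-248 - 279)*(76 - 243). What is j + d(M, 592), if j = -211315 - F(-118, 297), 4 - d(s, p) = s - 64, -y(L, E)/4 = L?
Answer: -298068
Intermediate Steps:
y(L, E) = -4*L
M = 88009 (M = -527*(-167) = 88009)
d(s, p) = 68 - s (d(s, p) = 4 - (s - 64) = 4 - (-64 + s) = 4 + (64 - s) = 68 - s)
F(W, g) = -4*g
j = -210127 (j = -211315 - (-4)*297 = -211315 - 1*(-1188) = -211315 + 1188 = -210127)
j + d(M, 592) = -210127 + (68 - 1*88009) = -210127 + (68 - 88009) = -210127 - 87941 = -298068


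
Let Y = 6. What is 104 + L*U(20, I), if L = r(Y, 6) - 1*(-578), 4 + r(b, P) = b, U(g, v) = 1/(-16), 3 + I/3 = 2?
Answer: 271/4 ≈ 67.750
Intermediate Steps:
I = -3 (I = -9 + 3*2 = -9 + 6 = -3)
U(g, v) = -1/16
r(b, P) = -4 + b
L = 580 (L = (-4 + 6) - 1*(-578) = 2 + 578 = 580)
104 + L*U(20, I) = 104 + 580*(-1/16) = 104 - 145/4 = 271/4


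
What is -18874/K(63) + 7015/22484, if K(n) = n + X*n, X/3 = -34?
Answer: 66999923/20437956 ≈ 3.2782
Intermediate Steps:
X = -102 (X = 3*(-34) = -102)
K(n) = -101*n (K(n) = n - 102*n = -101*n)
-18874/K(63) + 7015/22484 = -18874/((-101*63)) + 7015/22484 = -18874/(-6363) + 7015*(1/22484) = -18874*(-1/6363) + 7015/22484 = 18874/6363 + 7015/22484 = 66999923/20437956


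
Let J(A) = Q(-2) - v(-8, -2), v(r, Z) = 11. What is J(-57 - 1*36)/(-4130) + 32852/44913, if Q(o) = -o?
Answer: 136082977/185490690 ≈ 0.73364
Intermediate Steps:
J(A) = -9 (J(A) = -1*(-2) - 1*11 = 2 - 11 = -9)
J(-57 - 1*36)/(-4130) + 32852/44913 = -9/(-4130) + 32852/44913 = -9*(-1/4130) + 32852*(1/44913) = 9/4130 + 32852/44913 = 136082977/185490690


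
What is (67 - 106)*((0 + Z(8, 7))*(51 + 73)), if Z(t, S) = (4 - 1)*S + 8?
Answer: -140244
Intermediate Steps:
Z(t, S) = 8 + 3*S (Z(t, S) = 3*S + 8 = 8 + 3*S)
(67 - 106)*((0 + Z(8, 7))*(51 + 73)) = (67 - 106)*((0 + (8 + 3*7))*(51 + 73)) = -39*(0 + (8 + 21))*124 = -39*(0 + 29)*124 = -1131*124 = -39*3596 = -140244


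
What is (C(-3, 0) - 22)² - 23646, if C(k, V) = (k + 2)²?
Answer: -23205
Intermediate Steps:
C(k, V) = (2 + k)²
(C(-3, 0) - 22)² - 23646 = ((2 - 3)² - 22)² - 23646 = ((-1)² - 22)² - 23646 = (1 - 22)² - 23646 = (-21)² - 23646 = 441 - 23646 = -23205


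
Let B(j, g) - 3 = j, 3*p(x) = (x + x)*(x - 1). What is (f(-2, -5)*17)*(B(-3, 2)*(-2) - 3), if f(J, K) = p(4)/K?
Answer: 408/5 ≈ 81.600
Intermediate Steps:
p(x) = 2*x*(-1 + x)/3 (p(x) = ((x + x)*(x - 1))/3 = ((2*x)*(-1 + x))/3 = (2*x*(-1 + x))/3 = 2*x*(-1 + x)/3)
B(j, g) = 3 + j
f(J, K) = 8/K (f(J, K) = ((⅔)*4*(-1 + 4))/K = ((⅔)*4*3)/K = 8/K)
(f(-2, -5)*17)*(B(-3, 2)*(-2) - 3) = ((8/(-5))*17)*((3 - 3)*(-2) - 3) = ((8*(-⅕))*17)*(0*(-2) - 3) = (-8/5*17)*(0 - 3) = -136/5*(-3) = 408/5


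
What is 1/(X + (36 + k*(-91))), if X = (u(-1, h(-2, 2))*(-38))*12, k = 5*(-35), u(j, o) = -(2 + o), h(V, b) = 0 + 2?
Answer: 1/17785 ≈ 5.6227e-5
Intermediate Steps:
h(V, b) = 2
u(j, o) = -2 - o
k = -175
X = 1824 (X = ((-2 - 1*2)*(-38))*12 = ((-2 - 2)*(-38))*12 = -4*(-38)*12 = 152*12 = 1824)
1/(X + (36 + k*(-91))) = 1/(1824 + (36 - 175*(-91))) = 1/(1824 + (36 + 15925)) = 1/(1824 + 15961) = 1/17785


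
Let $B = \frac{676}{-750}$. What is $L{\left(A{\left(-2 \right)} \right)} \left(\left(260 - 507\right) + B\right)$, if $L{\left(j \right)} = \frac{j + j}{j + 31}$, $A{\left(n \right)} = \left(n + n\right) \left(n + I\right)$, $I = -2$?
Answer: $- \frac{2974816}{17625} \approx -168.78$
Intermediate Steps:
$A{\left(n \right)} = 2 n \left(-2 + n\right)$ ($A{\left(n \right)} = \left(n + n\right) \left(n - 2\right) = 2 n \left(-2 + n\right)$)
$L{\left(j \right)} = \frac{2 j}{31 + j}$
$B = - \frac{338}{375}$ ($B = 676 \left(- \frac{1}{750}\right) = - \frac{338}{375} \approx -0.90133$)
$L{\left(A{\left(-2 \right)} \right)} \left(\left(260 - 507\right) + B\right) = \frac{2 \cdot 2 \left(-2\right) \left(-2 - 2\right)}{31 + 2 \left(-2\right) \left(-2 - 2\right)} \left(\left(260 - 507\right) - \frac{338}{375}\right) = \frac{2 \cdot 2 \left(-2\right) \left(-4\right)}{31 + 2 \left(-2\right) \left(-4\right)} \left(-247 - \frac{338}{375}\right) = 2 \cdot 16 \frac{1}{31 + 16} \left(- \frac{92963}{375}\right) = 2 \cdot 16 \cdot \frac{1}{47} \left(- \frac{92963}{375}\right) = \frac{32}{47} \left(- \frac{92963}{375}\right) = - \frac{2974816}{17625}$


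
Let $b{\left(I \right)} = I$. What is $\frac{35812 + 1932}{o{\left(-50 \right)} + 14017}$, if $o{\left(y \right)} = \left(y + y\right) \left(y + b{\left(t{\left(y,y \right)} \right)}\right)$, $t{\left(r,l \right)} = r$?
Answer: $\frac{5392}{3431} \approx 1.5716$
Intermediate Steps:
$o{\left(y \right)} = 4 y^{2}$ ($o{\left(y \right)} = \left(y + y\right) \left(y + y\right) = 2 y 2 y = 4 y^{2}$)
$\frac{35812 + 1932}{o{\left(-50 \right)} + 14017} = \frac{35812 + 1932}{4 \left(-50\right)^{2} + 14017} = \frac{37744}{4 \cdot 2500 + 14017} = \frac{37744}{10000 + 14017} = \frac{37744}{24017} = 37744 \cdot \frac{1}{24017} = \frac{5392}{3431}$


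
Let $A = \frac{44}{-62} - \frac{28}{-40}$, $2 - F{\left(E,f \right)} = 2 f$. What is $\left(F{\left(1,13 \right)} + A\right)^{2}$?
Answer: $\frac{55398249}{96100} \approx 576.46$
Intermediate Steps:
$F{\left(E,f \right)} = 2 - 2 f$
$A = - \frac{3}{310}$ ($A = 44 \left(- \frac{1}{62}\right) - - \frac{7}{10} = - \frac{22}{31} + \frac{7}{10} = - \frac{3}{310} \approx -0.0096774$)
$\left(F{\left(1,13 \right)} + A\right)^{2} = \left(\left(2 - 26\right) - \frac{3}{310}\right)^{2} = \left(-24 - \frac{3}{310}\right)^{2} = \left(- \frac{7443}{310}\right)^{2} = \frac{55398249}{96100}$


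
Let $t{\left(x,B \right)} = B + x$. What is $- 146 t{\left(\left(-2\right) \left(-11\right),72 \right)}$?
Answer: $-13724$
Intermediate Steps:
$- 146 t{\left(\left(-2\right) \left(-11\right),72 \right)} = - 146 \left(72 - -22\right) = - 146 \left(72 + 22\right) = \left(-146\right) 94 = -13724$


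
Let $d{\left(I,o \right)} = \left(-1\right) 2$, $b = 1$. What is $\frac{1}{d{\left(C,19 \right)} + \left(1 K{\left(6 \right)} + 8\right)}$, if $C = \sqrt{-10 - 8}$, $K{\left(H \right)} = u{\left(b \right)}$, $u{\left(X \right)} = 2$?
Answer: $\frac{1}{8} \approx 0.125$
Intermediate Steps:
$K{\left(H \right)} = 2$
$C = 3 i \sqrt{2}$ ($C = \sqrt{-18} = 3 i \sqrt{2} \approx 4.2426 i$)
$d{\left(I,o \right)} = -2$
$\frac{1}{d{\left(C,19 \right)} + \left(1 K{\left(6 \right)} + 8\right)} = \frac{1}{-2 + \left(1 \cdot 2 + 8\right)} = \frac{1}{-2 + \left(2 + 8\right)} = \frac{1}{-2 + 10} = \frac{1}{8}$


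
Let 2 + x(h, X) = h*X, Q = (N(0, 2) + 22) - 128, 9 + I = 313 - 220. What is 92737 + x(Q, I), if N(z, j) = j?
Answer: 83999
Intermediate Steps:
I = 84 (I = -9 + (313 - 220) = -9 + 93 = 84)
Q = -104 (Q = (2 + 22) - 128 = 24 - 128 = -104)
x(h, X) = -2 + X*h (x(h, X) = -2 + h*X = -2 + X*h)
92737 + x(Q, I) = 92737 + (-2 + 84*(-104)) = 92737 + (-2 - 8736) = 92737 - 8738 = 83999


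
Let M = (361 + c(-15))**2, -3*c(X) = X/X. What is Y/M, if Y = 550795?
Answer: 4957155/1170724 ≈ 4.2343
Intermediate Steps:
c(X) = -1/3 (c(X) = -X/(3*X) = -1/3*1 = -1/3)
M = 1170724/9 (M = (361 - 1/3)**2 = (1082/3)**2 = 1170724/9 ≈ 1.3008e+5)
Y/M = 550795/(1170724/9) = 550795*(9/1170724) = 4957155/1170724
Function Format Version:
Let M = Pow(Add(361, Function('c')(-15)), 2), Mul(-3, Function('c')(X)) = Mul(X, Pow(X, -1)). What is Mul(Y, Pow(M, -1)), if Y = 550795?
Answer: Rational(4957155, 1170724) ≈ 4.2343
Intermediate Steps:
Function('c')(X) = Rational(-1, 3) (Function('c')(X) = Mul(Rational(-1, 3), Mul(X, Pow(X, -1))) = Mul(Rational(-1, 3), 1) = Rational(-1, 3))
M = Rational(1170724, 9) (M = Pow(Add(361, Rational(-1, 3)), 2) = Pow(Rational(1082, 3), 2) = Rational(1170724, 9) ≈ 1.3008e+5)
Mul(Y, Pow(M, -1)) = Mul(550795, Pow(Rational(1170724, 9), -1)) = Mul(550795, Rational(9, 1170724)) = Rational(4957155, 1170724)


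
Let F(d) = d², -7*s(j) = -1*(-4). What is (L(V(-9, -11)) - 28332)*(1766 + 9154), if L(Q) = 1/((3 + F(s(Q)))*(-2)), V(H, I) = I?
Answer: -50430094260/163 ≈ -3.0939e+8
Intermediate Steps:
s(j) = -4/7 (s(j) = -(-1)*(-4)/7 = -⅐*4 = -4/7)
L(Q) = -49/326 (L(Q) = 1/((3 + (-4/7)²)*(-2)) = 1/((3 + 16/49)*(-2)) = 1/((163/49)*(-2)) = 1/(-326/49) = -49/326)
(L(V(-9, -11)) - 28332)*(1766 + 9154) = (-49/326 - 28332)*(1766 + 9154) = -9236281/326*10920 = -50430094260/163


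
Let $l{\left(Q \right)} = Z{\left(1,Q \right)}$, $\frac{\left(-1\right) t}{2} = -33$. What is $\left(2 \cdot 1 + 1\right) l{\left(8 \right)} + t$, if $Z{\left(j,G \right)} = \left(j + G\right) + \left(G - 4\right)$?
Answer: $105$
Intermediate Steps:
$t = 66$ ($t = \left(-2\right) \left(-33\right) = 66$)
$Z{\left(j,G \right)} = -4 + j + 2 G$ ($Z{\left(j,G \right)} = \left(G + j\right) + \left(G - 4\right) = \left(G + j\right) + \left(-4 + G\right) = -4 + j + 2 G$)
$l{\left(Q \right)} = -3 + 2 Q$ ($l{\left(Q \right)} = -4 + 1 + 2 Q = -3 + 2 Q$)
$\left(2 \cdot 1 + 1\right) l{\left(8 \right)} + t = \left(2 \cdot 1 + 1\right) \left(-3 + 2 \cdot 8\right) + 66 = \left(2 + 1\right) \left(-3 + 16\right) + 66 = 3 \cdot 13 + 66 = 39 + 66 = 105$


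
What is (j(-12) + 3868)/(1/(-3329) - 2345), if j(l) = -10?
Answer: -6421641/3903253 ≈ -1.6452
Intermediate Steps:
(j(-12) + 3868)/(1/(-3329) - 2345) = (-10 + 3868)/(1/(-3329) - 2345) = 3858/(-1/3329 - 2345) = 3858/(-7806506/3329) = 3858*(-3329/7806506) = -6421641/3903253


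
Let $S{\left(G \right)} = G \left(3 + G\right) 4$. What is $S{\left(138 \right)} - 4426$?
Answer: $73406$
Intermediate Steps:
$S{\left(G \right)} = 4 G \left(3 + G\right)$
$S{\left(138 \right)} - 4426 = 4 \cdot 138 \left(3 + 138\right) - 4426 = 4 \cdot 138 \cdot 141 - 4426 = 77832 - 4426 = 73406$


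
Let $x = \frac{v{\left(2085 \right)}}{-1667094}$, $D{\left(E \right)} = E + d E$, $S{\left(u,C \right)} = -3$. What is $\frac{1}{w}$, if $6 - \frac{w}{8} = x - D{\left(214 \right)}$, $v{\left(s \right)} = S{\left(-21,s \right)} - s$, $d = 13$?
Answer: $\frac{9581}{230097200} \approx 4.1639 \cdot 10^{-5}$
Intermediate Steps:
$v{\left(s \right)} = -3 - s$
$D{\left(E \right)} = 14 E$ ($D{\left(E \right)} = E + 13 E = 14 E$)
$x = \frac{12}{9581}$ ($x = \frac{-3 - 2085}{-1667094} = \left(-3 - 2085\right) \left(- \frac{1}{1667094}\right) = \left(-2088\right) \left(- \frac{1}{1667094}\right) = \frac{12}{9581} \approx 0.0012525$)
$w = \frac{230097200}{9581}$ ($w = 48 - 8 \left(\frac{12}{9581} - 14 \cdot 214\right) = 48 - 8 \left(\frac{12}{9581} - 2996\right) = 48 - - \frac{229637312}{9581} = 48 + \frac{229637312}{9581} = \frac{230097200}{9581} \approx 24016.0$)
$\frac{1}{w} = \frac{1}{\frac{230097200}{9581}} = \frac{9581}{230097200}$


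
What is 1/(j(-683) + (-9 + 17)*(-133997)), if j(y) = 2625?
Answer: -1/1069351 ≈ -9.3515e-7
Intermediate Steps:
1/(j(-683) + (-9 + 17)*(-133997)) = 1/(2625 + (-9 + 17)*(-133997)) = 1/(2625 + 8*(-133997)) = 1/(2625 - 1071976) = 1/(-1069351) = -1/1069351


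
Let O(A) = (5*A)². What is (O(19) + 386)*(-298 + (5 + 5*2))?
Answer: -2663313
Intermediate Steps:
O(A) = 25*A²
(O(19) + 386)*(-298 + (5 + 5*2)) = (25*19² + 386)*(-298 + (5 + 5*2)) = (25*361 + 386)*(-298 + (5 + 10)) = (9025 + 386)*(-298 + 15) = 9411*(-283) = -2663313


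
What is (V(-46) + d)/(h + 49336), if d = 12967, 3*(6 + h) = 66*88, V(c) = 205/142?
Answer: 1841519/7279772 ≈ 0.25296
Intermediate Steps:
V(c) = 205/142 (V(c) = 205*(1/142) = 205/142)
h = 1930 (h = -6 + (66*88)/3 = -6 + (⅓)*5808 = -6 + 1936 = 1930)
(V(-46) + d)/(h + 49336) = (205/142 + 12967)/(1930 + 49336) = (1841519/142)/51266 = (1841519/142)*(1/51266) = 1841519/7279772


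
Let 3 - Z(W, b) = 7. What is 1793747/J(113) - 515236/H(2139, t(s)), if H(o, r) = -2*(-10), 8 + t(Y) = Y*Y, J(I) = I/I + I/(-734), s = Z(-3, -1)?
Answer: 282741787/135 ≈ 2.0944e+6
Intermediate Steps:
Z(W, b) = -4 (Z(W, b) = 3 - 1*7 = 3 - 7 = -4)
s = -4
J(I) = 1 - I/734 (J(I) = 1 + I*(-1/734) = 1 - I/734)
t(Y) = -8 + Y**2 (t(Y) = -8 + Y*Y = -8 + Y**2)
H(o, r) = 20
1793747/J(113) - 515236/H(2139, t(s)) = 1793747/(1 - 1/734*113) - 515236/20 = 1793747/(1 - 113/734) - 515236*1/20 = 1793747/(621/734) - 128809/5 = 1793747*(734/621) - 128809/5 = 57243926/27 - 128809/5 = 282741787/135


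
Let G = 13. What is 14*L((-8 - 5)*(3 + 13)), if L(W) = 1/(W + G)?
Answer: -14/195 ≈ -0.071795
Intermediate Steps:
L(W) = 1/(13 + W) (L(W) = 1/(W + 13) = 1/(13 + W))
14*L((-8 - 5)*(3 + 13)) = 14/(13 + (-8 - 5)*(3 + 13)) = 14/(13 - 13*16) = 14/(13 - 208) = 14/(-195) = 14*(-1/195) = -14/195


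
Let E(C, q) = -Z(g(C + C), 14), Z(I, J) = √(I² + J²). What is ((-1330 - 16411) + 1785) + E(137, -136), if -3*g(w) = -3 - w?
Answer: -15956 - √78493/3 ≈ -16049.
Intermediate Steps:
g(w) = 1 + w/3 (g(w) = -(-3 - w)/3 = 1 + w/3)
E(C, q) = -√(196 + (1 + 2*C/3)²) (E(C, q) = -√((1 + (C + C)/3)² + 14²) = -√((1 + (2*C)/3)² + 196) = -√((1 + 2*C/3)² + 196) = -√(196 + (1 + 2*C/3)²))
((-1330 - 16411) + 1785) + E(137, -136) = ((-1330 - 16411) + 1785) - √(1764 + (3 + 2*137)²)/3 = (-17741 + 1785) - √(1764 + (3 + 274)²)/3 = -15956 - √(1764 + 277²)/3 = -15956 - √(1764 + 76729)/3 = -15956 - √78493/3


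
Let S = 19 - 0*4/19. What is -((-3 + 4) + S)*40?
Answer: -800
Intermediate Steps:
S = 19 (S = 19 - 0/19 = 19 - 1*0 = 19 + 0 = 19)
-((-3 + 4) + S)*40 = -((-3 + 4) + 19)*40 = -(1 + 19)*40 = -20*40 = -1*800 = -800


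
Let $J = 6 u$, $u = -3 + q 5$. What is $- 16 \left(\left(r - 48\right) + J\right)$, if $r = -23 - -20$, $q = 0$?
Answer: $1104$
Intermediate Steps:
$u = -3$ ($u = -3 + 0 \cdot 5 = -3 + 0 = -3$)
$J = -18$ ($J = 6 \left(-3\right) = -18$)
$r = -3$ ($r = -23 + 20 = -3$)
$- 16 \left(\left(r - 48\right) + J\right) = - 16 \left(\left(-3 - 48\right) - 18\right) = - 16 \left(-51 - 18\right) = \left(-16\right) \left(-69\right) = 1104$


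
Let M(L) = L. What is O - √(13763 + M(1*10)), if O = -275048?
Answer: -275048 - √13773 ≈ -2.7517e+5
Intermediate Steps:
O - √(13763 + M(1*10)) = -275048 - √(13763 + 1*10) = -275048 - √(13763 + 10) = -275048 - √13773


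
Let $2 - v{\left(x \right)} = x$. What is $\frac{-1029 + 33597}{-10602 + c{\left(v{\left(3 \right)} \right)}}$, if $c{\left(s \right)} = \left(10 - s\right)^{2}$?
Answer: $- \frac{32568}{10481} \approx -3.1073$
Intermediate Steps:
$v{\left(x \right)} = 2 - x$
$\frac{-1029 + 33597}{-10602 + c{\left(v{\left(3 \right)} \right)}} = \frac{-1029 + 33597}{-10602 + \left(-10 + \left(2 - 3\right)\right)^{2}} = \frac{32568}{-10602 + \left(-10 + \left(2 - 3\right)\right)^{2}} = \frac{32568}{-10602 + \left(-10 - 1\right)^{2}} = \frac{32568}{-10602 + \left(-11\right)^{2}} = \frac{32568}{-10602 + 121} = \frac{32568}{-10481} = 32568 \left(- \frac{1}{10481}\right) = - \frac{32568}{10481}$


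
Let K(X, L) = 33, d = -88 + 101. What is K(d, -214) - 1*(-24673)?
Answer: 24706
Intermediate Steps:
d = 13
K(d, -214) - 1*(-24673) = 33 - 1*(-24673) = 33 + 24673 = 24706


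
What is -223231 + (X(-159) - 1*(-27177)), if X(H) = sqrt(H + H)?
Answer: -196054 + I*sqrt(318) ≈ -1.9605e+5 + 17.833*I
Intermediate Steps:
X(H) = sqrt(2)*sqrt(H) (X(H) = sqrt(2*H) = sqrt(2)*sqrt(H))
-223231 + (X(-159) - 1*(-27177)) = -223231 + (sqrt(2)*sqrt(-159) - 1*(-27177)) = -223231 + (sqrt(2)*(I*sqrt(159)) + 27177) = -223231 + (I*sqrt(318) + 27177) = -223231 + (27177 + I*sqrt(318)) = -196054 + I*sqrt(318)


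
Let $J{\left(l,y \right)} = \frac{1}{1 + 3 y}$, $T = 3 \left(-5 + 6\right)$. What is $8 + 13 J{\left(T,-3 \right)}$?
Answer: $\frac{51}{8} \approx 6.375$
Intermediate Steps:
$T = 3$ ($T = 3 \cdot 1 = 3$)
$8 + 13 J{\left(T,-3 \right)} = 8 + \frac{13}{1 + 3 \left(-3\right)} = 8 + \frac{13}{1 - 9} = 8 + \frac{13}{-8} = 8 + 13 \left(- \frac{1}{8}\right) = 8 - \frac{13}{8} = \frac{51}{8}$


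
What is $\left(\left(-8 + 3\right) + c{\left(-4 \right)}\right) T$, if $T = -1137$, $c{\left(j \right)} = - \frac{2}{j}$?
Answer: $\frac{10233}{2} \approx 5116.5$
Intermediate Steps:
$\left(\left(-8 + 3\right) + c{\left(-4 \right)}\right) T = \left(\left(-8 + 3\right) - \frac{2}{-4}\right) \left(-1137\right) = \left(-5 - - \frac{1}{2}\right) \left(-1137\right) = \left(-5 + \frac{1}{2}\right) \left(-1137\right) = \left(- \frac{9}{2}\right) \left(-1137\right) = \frac{10233}{2}$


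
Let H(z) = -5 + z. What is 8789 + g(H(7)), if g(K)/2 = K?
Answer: 8793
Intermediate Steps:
g(K) = 2*K
8789 + g(H(7)) = 8789 + 2*(-5 + 7) = 8789 + 2*2 = 8789 + 4 = 8793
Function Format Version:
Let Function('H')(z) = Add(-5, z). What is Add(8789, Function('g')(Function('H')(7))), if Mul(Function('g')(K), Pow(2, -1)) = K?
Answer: 8793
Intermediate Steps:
Function('g')(K) = Mul(2, K)
Add(8789, Function('g')(Function('H')(7))) = Add(8789, Mul(2, Add(-5, 7))) = Add(8789, Mul(2, 2)) = Add(8789, 4) = 8793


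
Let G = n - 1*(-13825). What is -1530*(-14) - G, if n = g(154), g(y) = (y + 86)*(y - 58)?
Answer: -15445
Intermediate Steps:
g(y) = (-58 + y)*(86 + y) (g(y) = (86 + y)*(-58 + y) = (-58 + y)*(86 + y))
n = 23040 (n = -4988 + 154² + 28*154 = -4988 + 23716 + 4312 = 23040)
G = 36865 (G = 23040 - 1*(-13825) = 23040 + 13825 = 36865)
-1530*(-14) - G = -1530*(-14) - 1*36865 = 21420 - 36865 = -15445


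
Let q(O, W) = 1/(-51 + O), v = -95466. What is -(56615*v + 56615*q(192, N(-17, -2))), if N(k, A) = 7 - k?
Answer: 762077813575/141 ≈ 5.4048e+9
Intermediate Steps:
-(56615*v + 56615*q(192, N(-17, -2))) = -(-5404807590 + 56615/(-51 + 192)) = -56615/(1/(-95466 + 1/141)) = -56615/(1/(-13460705/141)) = -56615/(-141/13460705) = -56615*(-13460705/141) = 762077813575/141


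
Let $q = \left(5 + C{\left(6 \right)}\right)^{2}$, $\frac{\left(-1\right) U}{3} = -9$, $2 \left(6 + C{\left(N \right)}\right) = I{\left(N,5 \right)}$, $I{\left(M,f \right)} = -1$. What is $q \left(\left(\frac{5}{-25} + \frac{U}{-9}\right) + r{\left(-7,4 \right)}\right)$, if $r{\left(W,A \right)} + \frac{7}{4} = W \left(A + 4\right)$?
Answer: $- \frac{10971}{80} \approx -137.14$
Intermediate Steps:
$C{\left(N \right)} = - \frac{13}{2}$ ($C{\left(N \right)} = -6 + \frac{1}{2} \left(-1\right) = -6 - \frac{1}{2} = - \frac{13}{2}$)
$U = 27$ ($U = \left(-3\right) \left(-9\right) = 27$)
$q = \frac{9}{4}$ ($q = \left(5 - \frac{13}{2}\right)^{2} = \left(- \frac{3}{2}\right)^{2} = \frac{9}{4} \approx 2.25$)
$r{\left(W,A \right)} = - \frac{7}{4} + W \left(4 + A\right)$ ($r{\left(W,A \right)} = - \frac{7}{4} + W \left(A + 4\right) = - \frac{7}{4} + W \left(4 + A\right)$)
$q \left(\left(\frac{5}{-25} + \frac{U}{-9}\right) + r{\left(-7,4 \right)}\right) = \frac{9 \left(\left(\frac{5}{-25} + \frac{27}{-9}\right) + \left(- \frac{7}{4} + 4 \left(-7\right) + 4 \left(-7\right)\right)\right)}{4} = \frac{9 \left(\left(5 \left(- \frac{1}{25}\right) + 27 \left(- \frac{1}{9}\right)\right) - \frac{231}{4}\right)}{4} = \frac{9 \left(\left(- \frac{1}{5} - 3\right) - \frac{231}{4}\right)}{4} = \frac{9 \left(- \frac{16}{5} - \frac{231}{4}\right)}{4} = \frac{9}{4} \left(- \frac{1219}{20}\right) = - \frac{10971}{80}$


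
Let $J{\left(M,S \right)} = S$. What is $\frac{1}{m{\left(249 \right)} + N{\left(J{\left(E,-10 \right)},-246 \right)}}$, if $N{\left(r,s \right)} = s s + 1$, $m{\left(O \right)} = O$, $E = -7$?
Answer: $\frac{1}{60766} \approx 1.6457 \cdot 10^{-5}$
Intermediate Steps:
$N{\left(r,s \right)} = 1 + s^{2}$ ($N{\left(r,s \right)} = s^{2} + 1 = 1 + s^{2}$)
$\frac{1}{m{\left(249 \right)} + N{\left(J{\left(E,-10 \right)},-246 \right)}} = \frac{1}{249 + \left(1 + \left(-246\right)^{2}\right)} = \frac{1}{249 + \left(1 + 60516\right)} = \frac{1}{249 + 60517} = \frac{1}{60766}$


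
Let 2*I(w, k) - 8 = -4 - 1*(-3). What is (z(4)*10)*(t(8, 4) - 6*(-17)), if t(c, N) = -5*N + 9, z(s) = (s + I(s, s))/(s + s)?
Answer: 6825/8 ≈ 853.13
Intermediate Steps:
I(w, k) = 7/2 (I(w, k) = 4 + (-4 - 1*(-3))/2 = 4 + (-4 + 3)/2 = 4 + (½)*(-1) = 4 - ½ = 7/2)
z(s) = (7/2 + s)/(2*s) (z(s) = (s + 7/2)/(s + s) = (7/2 + s)/((2*s)) = (7/2 + s)*(1/(2*s)) = (7/2 + s)/(2*s))
t(c, N) = 9 - 5*N
(z(4)*10)*(t(8, 4) - 6*(-17)) = (((¼)*(7 + 2*4)/4)*10)*((9 - 5*4) - 6*(-17)) = (((¼)*(¼)*(7 + 8))*10)*((9 - 20) + 102) = (((¼)*(¼)*15)*10)*(-11 + 102) = ((15/16)*10)*91 = (75/8)*91 = 6825/8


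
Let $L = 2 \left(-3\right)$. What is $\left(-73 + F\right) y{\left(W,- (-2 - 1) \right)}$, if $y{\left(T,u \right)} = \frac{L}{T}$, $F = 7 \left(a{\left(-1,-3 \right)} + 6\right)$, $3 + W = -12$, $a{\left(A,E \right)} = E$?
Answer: $- \frac{104}{5} \approx -20.8$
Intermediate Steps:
$W = -15$ ($W = -3 - 12 = -15$)
$L = -6$
$F = 21$ ($F = 7 \left(-3 + 6\right) = 7 \cdot 3 = 21$)
$y{\left(T,u \right)} = - \frac{6}{T}$
$\left(-73 + F\right) y{\left(W,- (-2 - 1) \right)} = \left(-73 + 21\right) \left(- \frac{6}{-15}\right) = - 52 \left(\left(-6\right) \left(- \frac{1}{15}\right)\right) = \left(-52\right) \frac{2}{5} = - \frac{104}{5}$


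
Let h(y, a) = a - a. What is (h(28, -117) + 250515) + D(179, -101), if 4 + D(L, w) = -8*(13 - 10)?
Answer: 250487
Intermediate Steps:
h(y, a) = 0
D(L, w) = -28 (D(L, w) = -4 - 8*(13 - 10) = -4 - 8*3 = -4 - 24 = -28)
(h(28, -117) + 250515) + D(179, -101) = (0 + 250515) - 28 = 250515 - 28 = 250487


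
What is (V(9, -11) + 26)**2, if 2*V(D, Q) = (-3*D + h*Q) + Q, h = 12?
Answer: 3481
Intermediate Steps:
V(D, Q) = -3*D/2 + 13*Q/2 (V(D, Q) = ((-3*D + 12*Q) + Q)/2 = (-3*D + 13*Q)/2 = -3*D/2 + 13*Q/2)
(V(9, -11) + 26)**2 = ((-3/2*9 + (13/2)*(-11)) + 26)**2 = ((-27/2 - 143/2) + 26)**2 = (-85 + 26)**2 = (-59)**2 = 3481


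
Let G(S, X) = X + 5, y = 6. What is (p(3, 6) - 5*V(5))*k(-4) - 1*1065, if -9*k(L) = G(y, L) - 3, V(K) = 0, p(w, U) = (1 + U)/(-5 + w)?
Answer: -9592/9 ≈ -1065.8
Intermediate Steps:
p(w, U) = (1 + U)/(-5 + w)
G(S, X) = 5 + X
k(L) = -2/9 - L/9 (k(L) = -((5 + L) - 3)/9 = -(2 + L)/9 = -2/9 - L/9)
(p(3, 6) - 5*V(5))*k(-4) - 1*1065 = ((1 + 6)/(-5 + 3) - 5*0)*(-2/9 - ⅑*(-4)) - 1*1065 = (7/(-2) + 0)*(-2/9 + 4/9) - 1065 = (-½*7 + 0)*(2/9) - 1065 = (-7/2 + 0)*(2/9) - 1065 = -7/2*2/9 - 1065 = -7/9 - 1065 = -9592/9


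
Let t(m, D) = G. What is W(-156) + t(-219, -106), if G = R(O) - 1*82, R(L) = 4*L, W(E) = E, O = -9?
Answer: -274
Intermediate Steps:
G = -118 (G = 4*(-9) - 1*82 = -36 - 82 = -118)
t(m, D) = -118
W(-156) + t(-219, -106) = -156 - 118 = -274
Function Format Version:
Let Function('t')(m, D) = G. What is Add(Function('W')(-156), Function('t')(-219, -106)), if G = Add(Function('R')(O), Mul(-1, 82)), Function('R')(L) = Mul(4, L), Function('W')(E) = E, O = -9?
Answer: -274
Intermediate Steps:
G = -118 (G = Add(Mul(4, -9), Mul(-1, 82)) = Add(-36, -82) = -118)
Function('t')(m, D) = -118
Add(Function('W')(-156), Function('t')(-219, -106)) = Add(-156, -118) = -274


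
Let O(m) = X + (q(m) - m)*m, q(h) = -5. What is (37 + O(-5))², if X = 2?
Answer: 1521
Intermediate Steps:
O(m) = 2 + m*(-5 - m) (O(m) = 2 + (-5 - m)*m = 2 + m*(-5 - m))
(37 + O(-5))² = (37 + (2 - 1*(-5)² - 5*(-5)))² = (37 + (2 - 1*25 + 25))² = (37 + (2 - 25 + 25))² = (37 + 2)² = 39² = 1521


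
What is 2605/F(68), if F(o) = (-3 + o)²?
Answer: 521/845 ≈ 0.61657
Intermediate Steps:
2605/F(68) = 2605/((-3 + 68)²) = 2605/(65²) = 2605/4225 = 2605*(1/4225) = 521/845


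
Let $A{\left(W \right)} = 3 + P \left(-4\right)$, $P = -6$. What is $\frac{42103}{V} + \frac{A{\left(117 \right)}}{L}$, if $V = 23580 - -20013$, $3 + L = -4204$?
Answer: $\frac{175950310}{183395751} \approx 0.9594$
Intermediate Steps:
$A{\left(W \right)} = 27$ ($A{\left(W \right)} = 3 - -24 = 3 + 24 = 27$)
$L = -4207$ ($L = -3 - 4204 = -4207$)
$V = 43593$ ($V = 23580 + 20013 = 43593$)
$\frac{42103}{V} + \frac{A{\left(117 \right)}}{L} = \frac{42103}{43593} + \frac{27}{-4207} = 42103 \cdot \frac{1}{43593} + 27 \left(- \frac{1}{4207}\right) = \frac{42103}{43593} - \frac{27}{4207} = \frac{175950310}{183395751}$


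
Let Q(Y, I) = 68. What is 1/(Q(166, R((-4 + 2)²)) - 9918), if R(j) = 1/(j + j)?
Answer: -1/9850 ≈ -0.00010152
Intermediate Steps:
R(j) = 1/(2*j)
1/(Q(166, R((-4 + 2)²)) - 9918) = 1/(68 - 9918) = 1/(-9850) = -1/9850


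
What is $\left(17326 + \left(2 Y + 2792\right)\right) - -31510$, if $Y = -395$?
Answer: $50838$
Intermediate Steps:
$\left(17326 + \left(2 Y + 2792\right)\right) - -31510 = \left(17326 + \left(2 \left(-395\right) + 2792\right)\right) - -31510 = \left(17326 + \left(-790 + 2792\right)\right) + 31510 = \left(17326 + 2002\right) + 31510 = 19328 + 31510 = 50838$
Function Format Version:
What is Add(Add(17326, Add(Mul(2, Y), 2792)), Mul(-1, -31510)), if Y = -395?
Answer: 50838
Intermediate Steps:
Add(Add(17326, Add(Mul(2, Y), 2792)), Mul(-1, -31510)) = Add(Add(17326, Add(Mul(2, -395), 2792)), Mul(-1, -31510)) = Add(Add(17326, Add(-790, 2792)), 31510) = Add(Add(17326, 2002), 31510) = Add(19328, 31510) = 50838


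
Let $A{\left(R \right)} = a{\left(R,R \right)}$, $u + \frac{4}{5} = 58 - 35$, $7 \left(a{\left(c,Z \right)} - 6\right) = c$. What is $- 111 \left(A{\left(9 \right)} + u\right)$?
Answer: $- \frac{114552}{35} \approx -3272.9$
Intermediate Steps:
$a{\left(c,Z \right)} = 6 + \frac{c}{7}$
$u = \frac{111}{5}$ ($u = - \frac{4}{5} + \left(58 - 35\right) = - \frac{4}{5} + 23 = \frac{111}{5} \approx 22.2$)
$A{\left(R \right)} = 6 + \frac{R}{7}$
$- 111 \left(A{\left(9 \right)} + u\right) = - 111 \left(\left(6 + \frac{1}{7} \cdot 9\right) + \frac{111}{5}\right) = - 111 \left(\left(6 + \frac{9}{7}\right) + \frac{111}{5}\right) = - 111 \left(\frac{51}{7} + \frac{111}{5}\right) = \left(-111\right) \frac{1032}{35} = - \frac{114552}{35}$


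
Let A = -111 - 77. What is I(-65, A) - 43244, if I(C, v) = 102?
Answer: -43142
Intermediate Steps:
A = -188
I(-65, A) - 43244 = 102 - 43244 = -43142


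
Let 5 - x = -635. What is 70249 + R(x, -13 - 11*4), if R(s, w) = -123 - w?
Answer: 70183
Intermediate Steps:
x = 640 (x = 5 - 1*(-635) = 5 + 635 = 640)
70249 + R(x, -13 - 11*4) = 70249 + (-123 - (-13 - 11*4)) = 70249 + (-123 - (-13 - 44)) = 70249 + (-123 - 1*(-57)) = 70249 + (-123 + 57) = 70249 - 66 = 70183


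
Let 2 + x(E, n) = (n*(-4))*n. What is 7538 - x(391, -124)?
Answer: 69044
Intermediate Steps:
x(E, n) = -2 - 4*n**2 (x(E, n) = -2 + (n*(-4))*n = -2 + (-4*n)*n = -2 - 4*n**2)
7538 - x(391, -124) = 7538 - (-2 - 4*(-124)**2) = 7538 - (-2 - 4*15376) = 7538 - (-2 - 61504) = 7538 - 1*(-61506) = 7538 + 61506 = 69044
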